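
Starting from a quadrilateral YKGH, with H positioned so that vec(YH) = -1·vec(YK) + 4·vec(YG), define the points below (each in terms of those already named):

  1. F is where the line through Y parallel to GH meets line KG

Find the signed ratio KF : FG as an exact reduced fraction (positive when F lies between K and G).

Choose coordinates Y = (0, 0), K = (1, 0), G = (0, 1), H = (-1, 4).
1. F is where the line through Y parallel to GH meets line KG ⇒ F = (-1/2, 3/2)
F = K + t·(G−K) with t = 3/2, so KF:FG = t:(1−t) = 3/2:-1/2

KF:FG = -3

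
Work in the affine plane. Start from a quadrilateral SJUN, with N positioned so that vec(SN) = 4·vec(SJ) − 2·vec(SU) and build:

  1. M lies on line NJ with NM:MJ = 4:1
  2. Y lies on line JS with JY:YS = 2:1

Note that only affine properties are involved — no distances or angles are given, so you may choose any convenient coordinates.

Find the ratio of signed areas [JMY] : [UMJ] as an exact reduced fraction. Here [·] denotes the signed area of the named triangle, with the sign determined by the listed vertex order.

[JMY]:[UMJ] = 4/3

Choose coordinates S = (0, 0), J = (1, 0), U = (0, 1), N = (4, -2).
1. M lies on line NJ with NM:MJ = 4:1 ⇒ M = (8/5, -2/5)
2. Y lies on line JS with JY:YS = 2:1 ⇒ Y = (1/3, 0)
2·[JMY] = -4/15, 2·[UMJ] = -1/5
[JMY]:[UMJ] = -4/15:-1/5 = 4/3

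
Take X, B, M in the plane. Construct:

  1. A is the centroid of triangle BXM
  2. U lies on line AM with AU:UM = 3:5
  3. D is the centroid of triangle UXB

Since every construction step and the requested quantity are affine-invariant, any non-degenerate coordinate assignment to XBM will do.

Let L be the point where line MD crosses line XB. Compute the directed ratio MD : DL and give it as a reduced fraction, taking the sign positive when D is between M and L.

MD:DL = 29/7

Assign X = (0, 0), B = (1, 0), M = (0, 1) — the answer is frame-independent, so this choice is without loss of generality.
1. A is the centroid of triangle BXM ⇒ A = (1/3, 1/3)
2. U lies on line AM with AU:UM = 3:5 ⇒ U = (5/24, 7/12)
3. D is the centroid of triangle UXB ⇒ D = (29/72, 7/36)
line MD meets XB at L = (1/2, 0)
D = M + t·(L−M) with t = 29/36, so MD:DL = 29/36:7/36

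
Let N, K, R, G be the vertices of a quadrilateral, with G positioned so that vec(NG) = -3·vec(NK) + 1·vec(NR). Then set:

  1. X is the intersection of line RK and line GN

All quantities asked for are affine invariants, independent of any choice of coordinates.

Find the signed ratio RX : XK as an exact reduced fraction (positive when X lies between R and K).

Choose coordinates N = (0, 0), K = (1, 0), R = (0, 1), G = (-3, 1).
1. X is the intersection of line RK and line GN ⇒ X = (3/2, -1/2)
X = R + t·(K−R) with t = 3/2, so RX:XK = t:(1−t) = 3/2:-1/2

RX:XK = -3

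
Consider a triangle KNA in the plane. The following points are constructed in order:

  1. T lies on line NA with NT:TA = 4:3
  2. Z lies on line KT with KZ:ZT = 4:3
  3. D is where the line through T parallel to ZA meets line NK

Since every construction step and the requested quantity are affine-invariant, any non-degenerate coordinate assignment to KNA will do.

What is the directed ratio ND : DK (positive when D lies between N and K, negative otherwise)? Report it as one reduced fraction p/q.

Set K = (0, 0), N = (1, 0), A = (0, 1); any affine frame gives the same invariant.
1. T lies on line NA with NT:TA = 4:3 ⇒ T = (3/7, 4/7)
2. Z lies on line KT with KZ:ZT = 4:3 ⇒ Z = (12/49, 16/49)
3. D is where the line through T parallel to ZA meets line NK ⇒ D = (7/11, 0)
D = N + t·(K−N) with t = 4/11, so ND:DK = t:(1−t) = 4/11:7/11

ND:DK = 4/7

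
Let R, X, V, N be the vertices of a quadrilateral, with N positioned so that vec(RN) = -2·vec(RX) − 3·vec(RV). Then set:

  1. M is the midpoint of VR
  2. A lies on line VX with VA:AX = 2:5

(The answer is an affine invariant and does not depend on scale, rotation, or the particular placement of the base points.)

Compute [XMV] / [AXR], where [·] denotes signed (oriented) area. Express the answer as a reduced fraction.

[XMV]:[AXR] = 7/10

Assign R = (0, 0), X = (1, 0), V = (0, 1), N = (-2, -3) — the answer is frame-independent, so this choice is without loss of generality.
1. M is the midpoint of VR ⇒ M = (0, 1/2)
2. A lies on line VX with VA:AX = 2:5 ⇒ A = (2/7, 5/7)
2·[XMV] = -1/2, 2·[AXR] = -5/7
[XMV]:[AXR] = -1/2:-5/7 = 7/10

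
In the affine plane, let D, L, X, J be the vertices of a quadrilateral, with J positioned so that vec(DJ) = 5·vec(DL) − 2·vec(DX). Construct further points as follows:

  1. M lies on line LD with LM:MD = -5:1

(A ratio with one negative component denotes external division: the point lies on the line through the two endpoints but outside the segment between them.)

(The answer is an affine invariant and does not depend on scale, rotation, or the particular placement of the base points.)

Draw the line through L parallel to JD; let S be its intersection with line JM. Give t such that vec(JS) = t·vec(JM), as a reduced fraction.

Assign D = (0, 0), L = (1, 0), X = (0, 1), J = (5, -2) — the answer is frame-independent, so this choice is without loss of generality.
1. M lies on line LD with LM:MD = -5:1 ⇒ M = (-1/4, 0)
through L parallel to JD: direction (-5, 2); meets JM at S = (26, -10)
S = J + t·(M−J) with t = -4

t = -4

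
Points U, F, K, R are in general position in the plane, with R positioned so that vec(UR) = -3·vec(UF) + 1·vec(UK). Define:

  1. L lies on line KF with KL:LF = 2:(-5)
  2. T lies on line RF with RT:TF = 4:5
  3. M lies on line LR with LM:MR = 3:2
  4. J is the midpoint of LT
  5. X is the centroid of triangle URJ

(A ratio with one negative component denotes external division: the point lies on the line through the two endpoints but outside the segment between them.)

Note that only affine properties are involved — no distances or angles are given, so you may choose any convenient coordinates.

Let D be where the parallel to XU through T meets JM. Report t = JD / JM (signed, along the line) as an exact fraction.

Work in coordinates with U = (0, 0), F = (1, 0), K = (0, 1), R = (-3, 1).
1. L lies on line KF with KL:LF = 2:(-5) ⇒ L = (-2/3, 5/3)
2. T lies on line RF with RT:TF = 4:5 ⇒ T = (-11/9, 5/9)
3. M lies on line LR with LM:MR = 3:2 ⇒ M = (-31/15, 19/15)
4. J is the midpoint of LT ⇒ J = (-17/18, 10/9)
5. X is the centroid of triangle URJ ⇒ X = (-71/54, 19/27)
through T parallel to XU: direction (71/54, -19/27); meets JM at D = (-1934/711, 965/711)
D = J + t·(M−J) with t = 125/79

t = 125/79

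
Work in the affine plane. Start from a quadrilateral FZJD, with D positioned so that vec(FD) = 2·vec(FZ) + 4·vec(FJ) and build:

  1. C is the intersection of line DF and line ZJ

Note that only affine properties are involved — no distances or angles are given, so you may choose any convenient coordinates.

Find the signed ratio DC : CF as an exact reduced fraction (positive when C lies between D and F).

DC:CF = 5

Choose coordinates F = (0, 0), Z = (1, 0), J = (0, 1), D = (2, 4).
1. C is the intersection of line DF and line ZJ ⇒ C = (1/3, 2/3)
C = D + t·(F−D) with t = 5/6, so DC:CF = t:(1−t) = 5/6:1/6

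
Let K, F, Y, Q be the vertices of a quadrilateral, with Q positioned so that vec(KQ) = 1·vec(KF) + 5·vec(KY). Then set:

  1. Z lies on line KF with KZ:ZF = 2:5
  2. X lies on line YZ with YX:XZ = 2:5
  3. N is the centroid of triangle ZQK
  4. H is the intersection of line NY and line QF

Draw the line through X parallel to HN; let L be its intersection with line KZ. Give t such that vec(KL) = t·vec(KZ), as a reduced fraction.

t = -37/28

Choose coordinates K = (0, 0), F = (1, 0), Y = (0, 1), Q = (1, 5).
1. Z lies on line KF with KZ:ZF = 2:5 ⇒ Z = (2/7, 0)
2. X lies on line YZ with YX:XZ = 2:5 ⇒ X = (4/49, 5/7)
3. N is the centroid of triangle ZQK ⇒ N = (3/7, 5/3)
4. H is the intersection of line NY and line QF ⇒ H = (1, 23/9)
through X parallel to HN: direction (-4/7, -8/9); meets KZ at L = (-37/98, 0)
L = K + t·(Z−K) with t = -37/28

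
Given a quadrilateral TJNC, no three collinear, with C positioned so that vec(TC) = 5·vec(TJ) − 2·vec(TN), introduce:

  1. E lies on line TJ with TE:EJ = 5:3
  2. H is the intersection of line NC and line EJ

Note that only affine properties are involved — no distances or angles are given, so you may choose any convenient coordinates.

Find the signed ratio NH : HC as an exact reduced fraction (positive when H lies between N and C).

NH:HC = 1/2

Set T = (0, 0), J = (1, 0), N = (0, 1), C = (5, -2); any affine frame gives the same invariant.
1. E lies on line TJ with TE:EJ = 5:3 ⇒ E = (5/8, 0)
2. H is the intersection of line NC and line EJ ⇒ H = (5/3, 0)
H = N + t·(C−N) with t = 1/3, so NH:HC = t:(1−t) = 1/3:2/3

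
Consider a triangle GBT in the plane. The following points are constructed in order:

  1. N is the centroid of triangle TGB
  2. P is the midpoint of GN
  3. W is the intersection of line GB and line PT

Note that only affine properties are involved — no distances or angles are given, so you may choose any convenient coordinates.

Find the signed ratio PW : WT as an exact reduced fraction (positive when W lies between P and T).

PW:WT = -1/6

Assign G = (0, 0), B = (1, 0), T = (0, 1) — the answer is frame-independent, so this choice is without loss of generality.
1. N is the centroid of triangle TGB ⇒ N = (1/3, 1/3)
2. P is the midpoint of GN ⇒ P = (1/6, 1/6)
3. W is the intersection of line GB and line PT ⇒ W = (1/5, 0)
W = P + t·(T−P) with t = -1/5, so PW:WT = t:(1−t) = -1/5:6/5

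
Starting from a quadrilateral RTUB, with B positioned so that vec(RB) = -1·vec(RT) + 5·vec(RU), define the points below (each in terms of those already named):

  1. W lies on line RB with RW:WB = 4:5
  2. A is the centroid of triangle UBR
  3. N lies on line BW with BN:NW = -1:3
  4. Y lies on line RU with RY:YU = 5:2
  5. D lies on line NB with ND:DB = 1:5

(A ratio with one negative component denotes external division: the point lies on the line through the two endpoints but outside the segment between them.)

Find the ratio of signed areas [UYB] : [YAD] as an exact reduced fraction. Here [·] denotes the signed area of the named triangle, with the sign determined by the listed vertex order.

[UYB]:[YAD] = 162/131

Set R = (0, 0), T = (1, 0), U = (0, 1), B = (-1, 5); any affine frame gives the same invariant.
1. W lies on line RB with RW:WB = 4:5 ⇒ W = (-4/9, 20/9)
2. A is the centroid of triangle UBR ⇒ A = (-1/3, 2)
3. N lies on line BW with BN:NW = -1:3 ⇒ N = (-23/18, 115/18)
4. Y lies on line RU with RY:YU = 5:2 ⇒ Y = (0, 5/7)
5. D lies on line NB with ND:DB = 1:5 ⇒ D = (-133/108, 665/108)
2·[UYB] = -2/7, 2·[YAD] = -131/567
[UYB]:[YAD] = -2/7:-131/567 = 162/131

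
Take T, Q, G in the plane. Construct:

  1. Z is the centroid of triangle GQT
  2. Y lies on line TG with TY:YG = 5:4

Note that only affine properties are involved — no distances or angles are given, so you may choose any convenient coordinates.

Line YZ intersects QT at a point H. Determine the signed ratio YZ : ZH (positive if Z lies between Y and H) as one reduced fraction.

Choose coordinates T = (0, 0), Q = (1, 0), G = (0, 1).
1. Z is the centroid of triangle GQT ⇒ Z = (1/3, 1/3)
2. Y lies on line TG with TY:YG = 5:4 ⇒ Y = (0, 5/9)
line YZ meets QT at H = (5/6, 0)
Z = Y + t·(H−Y) with t = 2/5, so YZ:ZH = 2/5:3/5

YZ:ZH = 2/3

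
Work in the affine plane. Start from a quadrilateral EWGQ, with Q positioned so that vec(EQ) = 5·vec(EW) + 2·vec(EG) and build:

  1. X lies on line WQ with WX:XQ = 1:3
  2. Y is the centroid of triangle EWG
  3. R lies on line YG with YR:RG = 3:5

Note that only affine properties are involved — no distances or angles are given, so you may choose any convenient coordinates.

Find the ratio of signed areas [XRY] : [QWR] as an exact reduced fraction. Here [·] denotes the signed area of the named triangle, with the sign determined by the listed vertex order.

[XRY]:[QWR] = -21/188

Choose coordinates E = (0, 0), W = (1, 0), G = (0, 1), Q = (5, 2).
1. X lies on line WQ with WX:XQ = 1:3 ⇒ X = (2, 1/2)
2. Y is the centroid of triangle EWG ⇒ Y = (1/3, 1/3)
3. R lies on line YG with YR:RG = 3:5 ⇒ R = (5/24, 7/12)
2·[XRY] = 7/16, 2·[QWR] = -47/12
[XRY]:[QWR] = 7/16:-47/12 = -21/188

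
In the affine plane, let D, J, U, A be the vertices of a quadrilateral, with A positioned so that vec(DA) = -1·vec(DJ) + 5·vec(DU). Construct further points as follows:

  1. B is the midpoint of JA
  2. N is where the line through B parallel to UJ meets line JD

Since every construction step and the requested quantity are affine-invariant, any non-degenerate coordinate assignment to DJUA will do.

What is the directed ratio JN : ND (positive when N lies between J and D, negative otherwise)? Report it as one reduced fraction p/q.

Work in coordinates with D = (0, 0), J = (1, 0), U = (0, 1), A = (-1, 5).
1. B is the midpoint of JA ⇒ B = (0, 5/2)
2. N is where the line through B parallel to UJ meets line JD ⇒ N = (5/2, 0)
N = J + t·(D−J) with t = -3/2, so JN:ND = t:(1−t) = -3/2:5/2

JN:ND = -3/5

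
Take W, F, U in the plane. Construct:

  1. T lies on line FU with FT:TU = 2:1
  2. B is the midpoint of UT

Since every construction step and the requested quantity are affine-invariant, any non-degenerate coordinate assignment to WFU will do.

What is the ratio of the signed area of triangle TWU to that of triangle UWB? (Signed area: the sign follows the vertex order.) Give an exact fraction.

[TWU]:[UWB] = -2

Set W = (0, 0), F = (1, 0), U = (0, 1); any affine frame gives the same invariant.
1. T lies on line FU with FT:TU = 2:1 ⇒ T = (1/3, 2/3)
2. B is the midpoint of UT ⇒ B = (1/6, 5/6)
2·[TWU] = -1/3, 2·[UWB] = 1/6
[TWU]:[UWB] = -1/3:1/6 = -2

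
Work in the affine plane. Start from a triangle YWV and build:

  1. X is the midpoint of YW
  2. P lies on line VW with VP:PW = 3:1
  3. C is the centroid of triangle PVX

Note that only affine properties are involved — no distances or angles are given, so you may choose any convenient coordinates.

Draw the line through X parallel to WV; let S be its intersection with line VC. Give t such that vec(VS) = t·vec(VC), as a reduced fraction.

Assign Y = (0, 0), W = (1, 0), V = (0, 1) — the answer is frame-independent, so this choice is without loss of generality.
1. X is the midpoint of YW ⇒ X = (1/2, 0)
2. P lies on line VW with VP:PW = 3:1 ⇒ P = (3/4, 1/4)
3. C is the centroid of triangle PVX ⇒ C = (5/12, 5/12)
through X parallel to WV: direction (-1, 1); meets VC at S = (5/4, -3/4)
S = V + t·(C−V) with t = 3

t = 3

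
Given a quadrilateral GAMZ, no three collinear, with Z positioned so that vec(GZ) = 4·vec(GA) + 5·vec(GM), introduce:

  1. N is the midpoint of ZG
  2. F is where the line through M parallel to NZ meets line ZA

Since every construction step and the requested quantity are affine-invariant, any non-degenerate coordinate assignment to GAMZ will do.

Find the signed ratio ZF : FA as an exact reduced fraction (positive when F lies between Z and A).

ZF:FA = -4/9

Assign G = (0, 0), A = (1, 0), M = (0, 1), Z = (4, 5) — the answer is frame-independent, so this choice is without loss of generality.
1. N is the midpoint of ZG ⇒ N = (2, 5/2)
2. F is where the line through M parallel to NZ meets line ZA ⇒ F = (32/5, 9)
F = Z + t·(A−Z) with t = -4/5, so ZF:FA = t:(1−t) = -4/5:9/5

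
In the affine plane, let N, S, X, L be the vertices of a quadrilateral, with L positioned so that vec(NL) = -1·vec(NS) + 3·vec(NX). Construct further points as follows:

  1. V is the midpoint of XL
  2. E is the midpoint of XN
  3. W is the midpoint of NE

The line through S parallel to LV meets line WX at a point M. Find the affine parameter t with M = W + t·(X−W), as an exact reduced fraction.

t = 7/3

Assign N = (0, 0), S = (1, 0), X = (0, 1), L = (-1, 3) — the answer is frame-independent, so this choice is without loss of generality.
1. V is the midpoint of XL ⇒ V = (-1/2, 2)
2. E is the midpoint of XN ⇒ E = (0, 1/2)
3. W is the midpoint of NE ⇒ W = (0, 1/4)
through S parallel to LV: direction (1/2, -1); meets WX at M = (0, 2)
M = W + t·(X−W) with t = 7/3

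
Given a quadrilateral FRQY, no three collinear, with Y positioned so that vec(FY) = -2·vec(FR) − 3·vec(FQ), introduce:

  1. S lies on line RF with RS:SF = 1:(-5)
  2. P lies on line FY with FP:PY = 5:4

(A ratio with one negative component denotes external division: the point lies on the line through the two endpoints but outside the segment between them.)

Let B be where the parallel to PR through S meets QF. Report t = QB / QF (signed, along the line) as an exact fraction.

t = 151/76

Work in coordinates with F = (0, 0), R = (1, 0), Q = (0, 1), Y = (-2, -3).
1. S lies on line RF with RS:SF = 1:(-5) ⇒ S = (5/4, 0)
2. P lies on line FY with FP:PY = 5:4 ⇒ P = (-10/9, -5/3)
through S parallel to PR: direction (19/9, 5/3); meets QF at B = (0, -75/76)
B = Q + t·(F−Q) with t = 151/76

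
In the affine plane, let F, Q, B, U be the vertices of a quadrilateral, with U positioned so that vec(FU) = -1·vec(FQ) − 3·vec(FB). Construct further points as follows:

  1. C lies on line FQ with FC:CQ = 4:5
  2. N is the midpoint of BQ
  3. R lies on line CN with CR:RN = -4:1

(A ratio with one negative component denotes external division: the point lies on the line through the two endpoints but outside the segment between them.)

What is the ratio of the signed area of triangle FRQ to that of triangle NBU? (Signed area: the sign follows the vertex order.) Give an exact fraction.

[FRQ]:[NBU] = -4/15

Set F = (0, 0), Q = (1, 0), B = (0, 1), U = (-1, -3); any affine frame gives the same invariant.
1. C lies on line FQ with FC:CQ = 4:5 ⇒ C = (4/9, 0)
2. N is the midpoint of BQ ⇒ N = (1/2, 1/2)
3. R lies on line CN with CR:RN = -4:1 ⇒ R = (14/27, 2/3)
2·[FRQ] = -2/3, 2·[NBU] = 5/2
[FRQ]:[NBU] = -2/3:5/2 = -4/15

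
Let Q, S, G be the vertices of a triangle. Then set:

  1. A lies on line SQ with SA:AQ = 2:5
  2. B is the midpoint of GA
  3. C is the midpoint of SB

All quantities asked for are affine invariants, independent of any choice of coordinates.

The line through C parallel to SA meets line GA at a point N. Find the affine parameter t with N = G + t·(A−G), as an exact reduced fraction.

t = 3/4

Set Q = (0, 0), S = (1, 0), G = (0, 1); any affine frame gives the same invariant.
1. A lies on line SQ with SA:AQ = 2:5 ⇒ A = (5/7, 0)
2. B is the midpoint of GA ⇒ B = (5/14, 1/2)
3. C is the midpoint of SB ⇒ C = (19/28, 1/4)
through C parallel to SA: direction (-2/7, 0); meets GA at N = (15/28, 1/4)
N = G + t·(A−G) with t = 3/4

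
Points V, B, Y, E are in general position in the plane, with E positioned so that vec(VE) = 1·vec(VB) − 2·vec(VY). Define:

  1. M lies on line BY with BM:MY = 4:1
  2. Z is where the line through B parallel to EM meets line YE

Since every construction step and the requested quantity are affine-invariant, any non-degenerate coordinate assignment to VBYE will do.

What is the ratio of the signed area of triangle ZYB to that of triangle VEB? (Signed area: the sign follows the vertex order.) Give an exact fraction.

Choose coordinates V = (0, 0), B = (1, 0), Y = (0, 1), E = (1, -2).
1. M lies on line BY with BM:MY = 4:1 ⇒ M = (1/5, 4/5)
2. Z is where the line through B parallel to EM meets line YE ⇒ Z = (5, -14)
2·[ZYB] = -10, 2·[VEB] = 2
[ZYB]:[VEB] = -10:2 = -5

[ZYB]:[VEB] = -5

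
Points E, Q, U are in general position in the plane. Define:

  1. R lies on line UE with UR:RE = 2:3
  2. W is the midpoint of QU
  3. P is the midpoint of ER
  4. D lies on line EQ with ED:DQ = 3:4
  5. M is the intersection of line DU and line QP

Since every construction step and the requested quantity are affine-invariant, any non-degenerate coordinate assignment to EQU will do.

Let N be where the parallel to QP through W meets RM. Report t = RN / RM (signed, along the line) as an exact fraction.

t = -1/6

Assign E = (0, 0), Q = (1, 0), U = (0, 1) — the answer is frame-independent, so this choice is without loss of generality.
1. R lies on line UE with UR:RE = 2:3 ⇒ R = (0, 3/5)
2. W is the midpoint of QU ⇒ W = (1/2, 1/2)
3. P is the midpoint of ER ⇒ P = (0, 3/10)
4. D lies on line EQ with ED:DQ = 3:4 ⇒ D = (3/7, 0)
5. M is the intersection of line DU and line QP ⇒ M = (21/61, 12/61)
through W parallel to QP: direction (-1, 3/10); meets RM at N = (-7/122, 407/610)
N = R + t·(M−R) with t = -1/6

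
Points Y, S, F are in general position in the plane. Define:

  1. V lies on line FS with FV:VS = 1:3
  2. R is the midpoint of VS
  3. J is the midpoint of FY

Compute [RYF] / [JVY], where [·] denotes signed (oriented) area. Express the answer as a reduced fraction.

Work in coordinates with Y = (0, 0), S = (1, 0), F = (0, 1).
1. V lies on line FS with FV:VS = 1:3 ⇒ V = (1/4, 3/4)
2. R is the midpoint of VS ⇒ R = (5/8, 3/8)
3. J is the midpoint of FY ⇒ J = (0, 1/2)
2·[RYF] = -5/8, 2·[JVY] = -1/8
[RYF]:[JVY] = -5/8:-1/8 = 5

[RYF]:[JVY] = 5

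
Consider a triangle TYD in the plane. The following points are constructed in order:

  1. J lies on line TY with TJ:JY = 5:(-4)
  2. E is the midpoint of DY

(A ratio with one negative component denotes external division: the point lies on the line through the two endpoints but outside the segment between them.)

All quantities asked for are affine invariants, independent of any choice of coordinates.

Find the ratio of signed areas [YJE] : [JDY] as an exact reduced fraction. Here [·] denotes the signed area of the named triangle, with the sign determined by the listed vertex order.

Assign T = (0, 0), Y = (1, 0), D = (0, 1) — the answer is frame-independent, so this choice is without loss of generality.
1. J lies on line TY with TJ:JY = 5:(-4) ⇒ J = (5, 0)
2. E is the midpoint of DY ⇒ E = (1/2, 1/2)
2·[YJE] = 2, 2·[JDY] = 4
[YJE]:[JDY] = 2:4 = 1/2

[YJE]:[JDY] = 1/2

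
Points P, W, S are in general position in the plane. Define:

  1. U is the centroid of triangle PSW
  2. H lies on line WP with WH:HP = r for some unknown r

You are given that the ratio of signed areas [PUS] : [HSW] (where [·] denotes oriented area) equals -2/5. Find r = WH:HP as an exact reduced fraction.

Set P = (0, 0), W = (1, 0), S = (0, 1); any affine frame gives the same invariant.
1. U is the centroid of triangle PSW ⇒ U = (1/3, 1/3)
2. With WH:HP = r, write λ = r/(r+1) so H = W + λ·(P−W); H is affine-linear in λ
Every point depending on H is an affine combination of H and λ-independent points, so each such coordinate is linear in λ; the λ² term in each signed area is a multiple of (P−W)×(P−W) = 0, so 2·[PUS] and 2·[HSW] are each linear in λ. Evaluating at λ=0 and λ=1:
  2·[PUS] = 1/3,   2·[HSW] = −λ
So [PUS]:[HSW] = (1/3) / (−λ). Setting this equal to -2/5:
  1/3 = -2/5·(−λ)  ⇒  λ = 5/6
Then r = λ/(1−λ) = (5/6)/(1/6) = 5. Check: with r = 5, H = (1/6, 0) and [PUS]:[HSW] = -2/5 as required.

r = 5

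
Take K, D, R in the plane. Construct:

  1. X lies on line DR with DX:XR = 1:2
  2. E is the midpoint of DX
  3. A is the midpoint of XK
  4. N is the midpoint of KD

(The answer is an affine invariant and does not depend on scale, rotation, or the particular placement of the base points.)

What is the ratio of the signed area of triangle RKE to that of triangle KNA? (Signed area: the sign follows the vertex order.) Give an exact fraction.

[RKE]:[KNA] = 10

Work in coordinates with K = (0, 0), D = (1, 0), R = (0, 1).
1. X lies on line DR with DX:XR = 1:2 ⇒ X = (2/3, 1/3)
2. E is the midpoint of DX ⇒ E = (5/6, 1/6)
3. A is the midpoint of XK ⇒ A = (1/3, 1/6)
4. N is the midpoint of KD ⇒ N = (1/2, 0)
2·[RKE] = 5/6, 2·[KNA] = 1/12
[RKE]:[KNA] = 5/6:1/12 = 10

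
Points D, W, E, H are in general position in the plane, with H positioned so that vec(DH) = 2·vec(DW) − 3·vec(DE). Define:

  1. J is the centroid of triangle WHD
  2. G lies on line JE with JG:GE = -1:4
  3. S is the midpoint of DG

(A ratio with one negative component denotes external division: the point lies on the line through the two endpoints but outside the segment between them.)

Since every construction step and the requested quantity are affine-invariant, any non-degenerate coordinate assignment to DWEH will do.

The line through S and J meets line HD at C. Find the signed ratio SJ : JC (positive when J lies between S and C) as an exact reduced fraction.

Set D = (0, 0), W = (1, 0), E = (0, 1), H = (2, -3); any affine frame gives the same invariant.
1. J is the centroid of triangle WHD ⇒ J = (1, -1)
2. G lies on line JE with JG:GE = -1:4 ⇒ G = (4/3, -5/3)
3. S is the midpoint of DG ⇒ S = (2/3, -5/6)
line SJ meets HD at C = (1/2, -3/4)
J = S + t·(C−S) with t = -2, so SJ:JC = -2:3

SJ:JC = -2/3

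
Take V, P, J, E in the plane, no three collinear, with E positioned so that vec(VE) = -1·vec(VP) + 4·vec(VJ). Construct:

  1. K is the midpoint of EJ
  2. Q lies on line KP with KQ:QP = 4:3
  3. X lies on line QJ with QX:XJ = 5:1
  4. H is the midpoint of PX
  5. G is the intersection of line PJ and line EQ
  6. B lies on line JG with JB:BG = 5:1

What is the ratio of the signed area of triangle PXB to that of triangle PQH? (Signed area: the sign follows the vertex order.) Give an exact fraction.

Assign V = (0, 0), P = (1, 0), J = (0, 1), E = (-1, 4) — the answer is frame-independent, so this choice is without loss of generality.
1. K is the midpoint of EJ ⇒ K = (-1/2, 5/2)
2. Q lies on line KP with KQ:QP = 4:3 ⇒ Q = (5/14, 15/14)
3. X lies on line QJ with QX:XJ = 5:1 ⇒ X = (5/84, 85/84)
4. H is the midpoint of PX ⇒ H = (89/168, 85/168)
5. G is the intersection of line PJ and line EQ ⇒ G = (8/11, 3/11)
6. B lies on line JG with JB:BG = 5:1 ⇒ B = (20/33, 13/33)
2·[PXB] = 13/462, 2·[PQH] = 5/28
[PXB]:[PQH] = 13/462:5/28 = 26/165

[PXB]:[PQH] = 26/165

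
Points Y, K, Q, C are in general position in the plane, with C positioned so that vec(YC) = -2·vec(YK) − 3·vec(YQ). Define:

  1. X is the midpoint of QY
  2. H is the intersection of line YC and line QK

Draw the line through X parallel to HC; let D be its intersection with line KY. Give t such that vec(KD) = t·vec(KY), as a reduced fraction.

t = 4/3

Work in coordinates with Y = (0, 0), K = (1, 0), Q = (0, 1), C = (-2, -3).
1. X is the midpoint of QY ⇒ X = (0, 1/2)
2. H is the intersection of line YC and line QK ⇒ H = (2/5, 3/5)
through X parallel to HC: direction (-12/5, -18/5); meets KY at D = (-1/3, 0)
D = K + t·(Y−K) with t = 4/3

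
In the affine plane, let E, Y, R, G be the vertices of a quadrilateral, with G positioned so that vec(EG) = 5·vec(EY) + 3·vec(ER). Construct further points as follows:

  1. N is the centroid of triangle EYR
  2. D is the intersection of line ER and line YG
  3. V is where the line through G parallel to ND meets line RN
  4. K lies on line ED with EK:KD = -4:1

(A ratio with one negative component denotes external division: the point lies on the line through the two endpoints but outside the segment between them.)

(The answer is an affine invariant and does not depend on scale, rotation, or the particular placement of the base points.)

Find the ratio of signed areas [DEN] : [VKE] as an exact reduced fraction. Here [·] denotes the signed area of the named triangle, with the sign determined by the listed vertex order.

[DEN]:[VKE] = 7/76

Choose coordinates E = (0, 0), Y = (1, 0), R = (0, 1), G = (5, 3).
1. N is the centroid of triangle EYR ⇒ N = (1/3, 1/3)
2. D is the intersection of line ER and line YG ⇒ D = (0, -3/4)
3. V is where the line through G parallel to ND meets line RN ⇒ V = (19/7, -31/7)
4. K lies on line ED with EK:KD = -4:1 ⇒ K = (0, -1)
2·[DEN] = -1/4, 2·[VKE] = -19/7
[DEN]:[VKE] = -1/4:-19/7 = 7/76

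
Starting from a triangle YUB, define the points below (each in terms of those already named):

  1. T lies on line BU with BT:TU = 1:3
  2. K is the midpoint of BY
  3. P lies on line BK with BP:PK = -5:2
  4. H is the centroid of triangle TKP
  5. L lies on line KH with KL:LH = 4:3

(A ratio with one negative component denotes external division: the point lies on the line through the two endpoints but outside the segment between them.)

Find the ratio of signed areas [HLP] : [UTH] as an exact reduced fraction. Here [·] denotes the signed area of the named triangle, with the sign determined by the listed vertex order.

[HLP]:[UTH] = 1/28

Work in coordinates with Y = (0, 0), U = (1, 0), B = (0, 1).
1. T lies on line BU with BT:TU = 1:3 ⇒ T = (1/4, 3/4)
2. K is the midpoint of BY ⇒ K = (0, 1/2)
3. P lies on line BK with BP:PK = -5:2 ⇒ P = (0, 1/6)
4. H is the centroid of triangle TKP ⇒ H = (1/12, 17/36)
5. L lies on line KH with KL:LH = 4:3 ⇒ L = (1/21, 61/126)
2·[HLP] = 1/84, 2·[UTH] = 1/3
[HLP]:[UTH] = 1/84:1/3 = 1/28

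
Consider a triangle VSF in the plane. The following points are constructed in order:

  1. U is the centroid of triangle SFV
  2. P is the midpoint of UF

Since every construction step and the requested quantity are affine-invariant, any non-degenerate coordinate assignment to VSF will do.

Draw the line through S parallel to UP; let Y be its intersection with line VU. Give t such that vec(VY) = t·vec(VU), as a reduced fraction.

Set V = (0, 0), S = (1, 0), F = (0, 1); any affine frame gives the same invariant.
1. U is the centroid of triangle SFV ⇒ U = (1/3, 1/3)
2. P is the midpoint of UF ⇒ P = (1/6, 2/3)
through S parallel to UP: direction (-1/6, 1/3); meets VU at Y = (2/3, 2/3)
Y = V + t·(U−V) with t = 2

t = 2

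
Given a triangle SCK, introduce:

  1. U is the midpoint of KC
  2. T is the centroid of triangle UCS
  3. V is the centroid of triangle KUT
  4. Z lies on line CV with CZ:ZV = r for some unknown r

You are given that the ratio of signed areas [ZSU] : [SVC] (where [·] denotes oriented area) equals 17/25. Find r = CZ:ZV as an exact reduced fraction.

r = 1/4

Assign S = (0, 0), C = (1, 0), K = (0, 1) — the answer is frame-independent, so this choice is without loss of generality.
1. U is the midpoint of KC ⇒ U = (1/2, 1/2)
2. T is the centroid of triangle UCS ⇒ T = (1/2, 1/6)
3. V is the centroid of triangle KUT ⇒ V = (1/3, 5/9)
4. With CZ:ZV = r, write λ = r/(r+1) so Z = C + λ·(V−C); Z is affine-linear in λ
Every point depending on Z is an affine combination of Z and λ-independent points, so each such coordinate is linear in λ; the λ² term in each signed area is a multiple of (V−C)×(V−C) = 0, so 2·[ZSU] and 2·[SVC] are each linear in λ. Evaluating at λ=0 and λ=1:
  2·[ZSU] = 11/18·λ − 1/2,   2·[SVC] = -5/9
So [ZSU]:[SVC] = (11/18·λ − 1/2) / (-5/9). Setting this equal to 17/25:
  11/18·λ − 1/2 = 17/25·(-5/9)  ⇒  λ = 1/5
Then r = λ/(1−λ) = (1/5)/(4/5) = 1/4. Check: with r = 1/4, Z = (13/15, 1/9) and [ZSU]:[SVC] = 17/25 as required.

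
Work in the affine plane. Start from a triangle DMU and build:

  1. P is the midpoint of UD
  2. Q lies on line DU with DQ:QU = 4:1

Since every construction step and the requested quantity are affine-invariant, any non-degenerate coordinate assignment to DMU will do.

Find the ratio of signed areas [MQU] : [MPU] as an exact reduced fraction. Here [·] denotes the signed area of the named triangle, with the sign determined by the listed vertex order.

[MQU]:[MPU] = 2/5

Assign D = (0, 0), M = (1, 0), U = (0, 1) — the answer is frame-independent, so this choice is without loss of generality.
1. P is the midpoint of UD ⇒ P = (0, 1/2)
2. Q lies on line DU with DQ:QU = 4:1 ⇒ Q = (0, 4/5)
2·[MQU] = -1/5, 2·[MPU] = -1/2
[MQU]:[MPU] = -1/5:-1/2 = 2/5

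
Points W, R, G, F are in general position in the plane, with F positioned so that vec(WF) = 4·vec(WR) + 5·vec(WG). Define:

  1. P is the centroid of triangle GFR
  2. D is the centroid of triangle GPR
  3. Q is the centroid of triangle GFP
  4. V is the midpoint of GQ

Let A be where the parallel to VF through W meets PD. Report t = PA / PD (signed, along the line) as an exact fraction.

Assign W = (0, 0), R = (1, 0), G = (0, 1), F = (4, 5) — the answer is frame-independent, so this choice is without loss of generality.
1. P is the centroid of triangle GFR ⇒ P = (5/3, 2)
2. D is the centroid of triangle GPR ⇒ D = (8/9, 1)
3. Q is the centroid of triangle GFP ⇒ Q = (17/9, 8/3)
4. V is the midpoint of GQ ⇒ V = (17/18, 11/6)
through W parallel to VF: direction (55/18, 19/6); meets PD at A = (55/96, 19/32)
A = P + t·(D−P) with t = 45/32

t = 45/32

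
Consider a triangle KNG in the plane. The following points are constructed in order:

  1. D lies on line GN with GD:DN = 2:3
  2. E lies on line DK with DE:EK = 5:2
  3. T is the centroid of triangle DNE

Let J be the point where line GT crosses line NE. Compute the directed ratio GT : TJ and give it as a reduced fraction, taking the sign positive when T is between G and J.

Set K = (0, 0), N = (1, 0), G = (0, 1); any affine frame gives the same invariant.
1. D lies on line GN with GD:DN = 2:3 ⇒ D = (2/5, 3/5)
2. E lies on line DK with DE:EK = 5:2 ⇒ E = (4/35, 6/35)
3. T is the centroid of triangle DNE ⇒ T = (53/105, 9/35)
line GT meets NE at J = (53/84, 1/14)
T = G + t·(J−G) with t = 4/5, so GT:TJ = 4/5:1/5

GT:TJ = 4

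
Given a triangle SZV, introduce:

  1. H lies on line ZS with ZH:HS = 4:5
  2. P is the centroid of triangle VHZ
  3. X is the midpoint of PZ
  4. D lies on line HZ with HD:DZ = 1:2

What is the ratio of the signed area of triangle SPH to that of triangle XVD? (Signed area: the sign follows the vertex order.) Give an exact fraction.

[SPH]:[XVD] = -15/14

Work in coordinates with S = (0, 0), Z = (1, 0), V = (0, 1).
1. H lies on line ZS with ZH:HS = 4:5 ⇒ H = (5/9, 0)
2. P is the centroid of triangle VHZ ⇒ P = (14/27, 1/3)
3. X is the midpoint of PZ ⇒ X = (41/54, 1/6)
4. D lies on line HZ with HD:DZ = 1:2 ⇒ D = (19/27, 0)
2·[SPH] = -5/27, 2·[XVD] = 14/81
[SPH]:[XVD] = -5/27:14/81 = -15/14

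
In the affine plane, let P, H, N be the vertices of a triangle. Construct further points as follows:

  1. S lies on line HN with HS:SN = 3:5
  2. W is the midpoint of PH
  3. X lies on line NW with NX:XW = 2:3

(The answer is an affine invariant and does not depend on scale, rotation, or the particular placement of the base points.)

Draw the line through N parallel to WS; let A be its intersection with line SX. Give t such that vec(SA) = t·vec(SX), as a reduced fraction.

Set P = (0, 0), H = (1, 0), N = (0, 1); any affine frame gives the same invariant.
1. S lies on line HN with HS:SN = 3:5 ⇒ S = (5/8, 3/8)
2. W is the midpoint of PH ⇒ W = (1/2, 0)
3. X lies on line NW with NX:XW = 2:3 ⇒ X = (1/5, 3/5)
through N parallel to WS: direction (1/8, 3/8); meets SX at A = (-1/12, 3/4)
A = S + t·(X−S) with t = 5/3

t = 5/3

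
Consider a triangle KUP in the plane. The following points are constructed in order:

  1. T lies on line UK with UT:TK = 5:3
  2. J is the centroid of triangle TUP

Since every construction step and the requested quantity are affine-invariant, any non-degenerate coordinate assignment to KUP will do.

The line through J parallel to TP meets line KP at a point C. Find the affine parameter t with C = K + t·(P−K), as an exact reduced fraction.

Choose coordinates K = (0, 0), U = (1, 0), P = (0, 1).
1. T lies on line UK with UT:TK = 5:3 ⇒ T = (3/8, 0)
2. J is the centroid of triangle TUP ⇒ J = (11/24, 1/3)
through J parallel to TP: direction (-3/8, 1); meets KP at C = (0, 14/9)
C = K + t·(P−K) with t = 14/9

t = 14/9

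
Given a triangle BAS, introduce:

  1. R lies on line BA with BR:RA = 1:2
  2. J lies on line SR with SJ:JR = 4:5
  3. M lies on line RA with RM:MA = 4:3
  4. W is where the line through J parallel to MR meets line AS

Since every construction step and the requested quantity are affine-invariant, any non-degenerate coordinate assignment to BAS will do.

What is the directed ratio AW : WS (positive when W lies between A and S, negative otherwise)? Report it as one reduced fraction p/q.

Assign B = (0, 0), A = (1, 0), S = (0, 1) — the answer is frame-independent, so this choice is without loss of generality.
1. R lies on line BA with BR:RA = 1:2 ⇒ R = (1/3, 0)
2. J lies on line SR with SJ:JR = 4:5 ⇒ J = (4/27, 5/9)
3. M lies on line RA with RM:MA = 4:3 ⇒ M = (5/7, 0)
4. W is where the line through J parallel to MR meets line AS ⇒ W = (4/9, 5/9)
W = A + t·(S−A) with t = 5/9, so AW:WS = t:(1−t) = 5/9:4/9

AW:WS = 5/4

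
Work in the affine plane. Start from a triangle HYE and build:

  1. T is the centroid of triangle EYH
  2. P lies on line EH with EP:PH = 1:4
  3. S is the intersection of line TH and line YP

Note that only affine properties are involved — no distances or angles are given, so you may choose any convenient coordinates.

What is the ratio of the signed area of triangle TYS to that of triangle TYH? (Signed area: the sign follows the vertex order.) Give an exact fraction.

Set H = (0, 0), Y = (1, 0), E = (0, 1); any affine frame gives the same invariant.
1. T is the centroid of triangle EYH ⇒ T = (1/3, 1/3)
2. P lies on line EH with EP:PH = 1:4 ⇒ P = (0, 4/5)
3. S is the intersection of line TH and line YP ⇒ S = (4/9, 4/9)
2·[TYS] = 1/9, 2·[TYH] = -1/3
[TYS]:[TYH] = 1/9:-1/3 = -1/3

[TYS]:[TYH] = -1/3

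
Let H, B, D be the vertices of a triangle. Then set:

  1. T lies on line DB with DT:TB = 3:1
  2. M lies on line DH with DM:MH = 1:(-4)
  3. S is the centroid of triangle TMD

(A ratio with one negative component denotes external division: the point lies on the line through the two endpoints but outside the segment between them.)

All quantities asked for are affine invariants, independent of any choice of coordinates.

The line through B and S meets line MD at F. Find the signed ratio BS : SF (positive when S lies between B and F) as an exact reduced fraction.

Set H = (0, 0), B = (1, 0), D = (0, 1); any affine frame gives the same invariant.
1. T lies on line DB with DT:TB = 3:1 ⇒ T = (3/4, 1/4)
2. M lies on line DH with DM:MH = 1:(-4) ⇒ M = (0, 4/3)
3. S is the centroid of triangle TMD ⇒ S = (1/4, 31/36)
line BS meets MD at F = (0, 31/27)
S = B + t·(F−B) with t = 3/4, so BS:SF = 3/4:1/4

BS:SF = 3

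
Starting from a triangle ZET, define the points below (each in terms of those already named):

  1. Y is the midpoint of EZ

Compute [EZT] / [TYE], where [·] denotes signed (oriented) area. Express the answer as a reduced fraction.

Set Z = (0, 0), E = (1, 0), T = (0, 1); any affine frame gives the same invariant.
1. Y is the midpoint of EZ ⇒ Y = (1/2, 0)
2·[EZT] = -1, 2·[TYE] = 1/2
[EZT]:[TYE] = -1:1/2 = -2

[EZT]:[TYE] = -2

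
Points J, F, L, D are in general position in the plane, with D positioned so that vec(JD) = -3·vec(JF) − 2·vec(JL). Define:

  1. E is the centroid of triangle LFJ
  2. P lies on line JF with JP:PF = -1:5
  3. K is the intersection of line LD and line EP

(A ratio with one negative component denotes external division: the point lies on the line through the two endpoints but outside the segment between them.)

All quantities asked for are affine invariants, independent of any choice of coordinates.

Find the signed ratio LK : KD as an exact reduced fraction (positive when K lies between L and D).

LK:KD = 2

Assign J = (0, 0), F = (1, 0), L = (0, 1), D = (-3, -2) — the answer is frame-independent, so this choice is without loss of generality.
1. E is the centroid of triangle LFJ ⇒ E = (1/3, 1/3)
2. P lies on line JF with JP:PF = -1:5 ⇒ P = (-1/4, 0)
3. K is the intersection of line LD and line EP ⇒ K = (-2, -1)
K = L + t·(D−L) with t = 2/3, so LK:KD = t:(1−t) = 2/3:1/3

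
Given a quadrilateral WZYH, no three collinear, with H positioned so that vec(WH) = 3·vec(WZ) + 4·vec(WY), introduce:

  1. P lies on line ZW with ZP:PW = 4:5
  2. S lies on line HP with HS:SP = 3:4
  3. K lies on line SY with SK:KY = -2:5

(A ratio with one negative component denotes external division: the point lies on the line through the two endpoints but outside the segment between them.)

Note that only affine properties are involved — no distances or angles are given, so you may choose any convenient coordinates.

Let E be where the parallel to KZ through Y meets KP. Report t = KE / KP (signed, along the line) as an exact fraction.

t = 85/22

Work in coordinates with W = (0, 0), Z = (1, 0), Y = (0, 1), H = (3, 4).
1. P lies on line ZW with ZP:PW = 4:5 ⇒ P = (5/9, 0)
2. S lies on line HP with HS:SP = 3:4 ⇒ S = (41/21, 16/7)
3. K lies on line SY with SK:KY = -2:5 ⇒ K = (205/63, 22/7)
through Y parallel to KZ: direction (-142/63, -22/7); meets KP at E = (-710/99, -9)
E = K + t·(P−K) with t = 85/22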